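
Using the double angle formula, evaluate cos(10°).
cos(10°) = cos²5° - sin²5° = 0.9848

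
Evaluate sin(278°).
sin(278°) = -0.9903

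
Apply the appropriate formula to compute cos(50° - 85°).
cos(50° - 85°) = cos 50° cos 85° + sin 50° sin 85° = 0.8192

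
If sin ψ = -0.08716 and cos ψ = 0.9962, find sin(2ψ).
sin(2ψ) = 2 sin ψ cos ψ = -0.1737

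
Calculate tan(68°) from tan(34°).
tan(68°) = 2 tan 34° / (1 - tan²34°) = 2.475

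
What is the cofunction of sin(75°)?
sin(75°) = cos(90° - 75°) = cos(15°)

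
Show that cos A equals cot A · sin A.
RHS = (cos A/sin A) · sin A = cos A = LHS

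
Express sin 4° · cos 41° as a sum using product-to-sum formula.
sin 4° cos 41° = (1/2)[sin(4°+41°) + sin(4°-41°)]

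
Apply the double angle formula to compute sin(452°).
sin(452°) = 2 sin 226° cos 226° = 0.9994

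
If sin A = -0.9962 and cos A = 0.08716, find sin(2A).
sin(2A) = 2 sin A cos A = -0.1737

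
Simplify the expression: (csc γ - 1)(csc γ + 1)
(csc γ - 1)(csc γ + 1) = cot²γ (using Diff. of squares)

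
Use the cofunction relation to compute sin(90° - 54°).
sin(90° - 54°) = cos(54°) = 0.5878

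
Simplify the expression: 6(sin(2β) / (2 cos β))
6(sin(2β) / (2 cos β)) = 6(sin β) (using Double angle)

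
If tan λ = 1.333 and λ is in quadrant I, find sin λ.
sin λ = 0.7999 (using tan²λ + 1 = sec²λ)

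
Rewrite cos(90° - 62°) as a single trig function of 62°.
cos(90° - 62°) = sin(62°)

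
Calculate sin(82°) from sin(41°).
sin(82°) = 2 sin 41° cos 41° = 0.9903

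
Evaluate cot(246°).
cot(246°) = 0.4452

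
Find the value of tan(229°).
tan(229°) = 1.15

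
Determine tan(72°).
tan(72°) = 3.078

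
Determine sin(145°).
sin(145°) = 0.5736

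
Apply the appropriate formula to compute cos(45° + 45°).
cos(45° + 45°) = cos 45° cos 45° - sin 45° sin 45° = 0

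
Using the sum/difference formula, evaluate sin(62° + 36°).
sin(62° + 36°) = sin 62° cos 36° + cos 62° sin 36° = 0.9903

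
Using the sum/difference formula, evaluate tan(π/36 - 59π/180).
tan(π/36 - 59π/180) = (tan π/36 - tan 59π/180)/(1 + tan π/36 tan 59π/180) = -1.376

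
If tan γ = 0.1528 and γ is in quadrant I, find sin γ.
sin γ = 0.151 (using tan²γ + 1 = sec²γ)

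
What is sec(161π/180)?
sec(161π/180) = -1.058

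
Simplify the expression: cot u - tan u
cot u - tan u = 2 cot(2u) (using Double angle)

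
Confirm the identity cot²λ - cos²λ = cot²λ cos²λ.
LHS = cos²λ/sin²λ - cos²λ = cos²λ(1/sin²λ - 1) = cos²λ · (1 - sin²λ)/sin²λ = cos²λ · cos²λ/sin²λ = cos²λ · cot²λ = RHS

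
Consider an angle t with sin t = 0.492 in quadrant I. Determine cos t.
cos t = √(1 - sin²t) = 0.8706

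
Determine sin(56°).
sin(56°) = 0.829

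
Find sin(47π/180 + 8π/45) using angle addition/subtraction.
sin(47π/180 + 8π/45) = sin 47π/180 cos 8π/45 + cos 47π/180 sin 8π/45 = 0.9816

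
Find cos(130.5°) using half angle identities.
cos(130.5°) = -√((1 + cos 261°)/2) = -0.6494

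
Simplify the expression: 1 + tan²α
1 + tan²α = sec²α (using Pythagorean identity)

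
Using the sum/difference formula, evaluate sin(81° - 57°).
sin(81° - 57°) = sin 81° cos 57° - cos 81° sin 57° = 0.4067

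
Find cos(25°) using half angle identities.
cos(25°) = √((1 + cos 50°)/2) = 0.9063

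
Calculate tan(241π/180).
tan(241π/180) = 1.804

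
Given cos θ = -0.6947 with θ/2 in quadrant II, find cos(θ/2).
cos(θ/2) = ±√((1 + cos θ)/2); negative since θ/2 ∈ QII, so cos(θ/2) = -0.3907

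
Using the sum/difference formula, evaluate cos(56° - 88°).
cos(56° - 88°) = cos 56° cos 88° + sin 56° sin 88° = 0.848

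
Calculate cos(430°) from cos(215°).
cos(430°) = cos²215° - sin²215° = 0.342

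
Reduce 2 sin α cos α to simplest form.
2 sin α cos α = sin(2α) (using Double angle)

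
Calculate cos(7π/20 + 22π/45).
cos(7π/20 + 22π/45) = cos 7π/20 cos 22π/45 - sin 7π/20 sin 22π/45 = -0.8746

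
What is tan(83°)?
tan(83°) = 8.144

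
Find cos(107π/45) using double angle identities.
cos(107π/45) = cos²107π/90 - sin²107π/90 = 0.3746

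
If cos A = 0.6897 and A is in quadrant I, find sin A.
sin A = 0.7241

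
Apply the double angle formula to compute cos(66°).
cos(66°) = cos²33° - sin²33° = 0.4067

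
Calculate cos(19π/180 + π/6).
cos(19π/180 + π/6) = cos 19π/180 cos π/6 - sin 19π/180 sin π/6 = 0.6561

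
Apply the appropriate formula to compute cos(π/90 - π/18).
cos(π/90 - π/18) = cos π/90 cos π/18 + sin π/90 sin π/18 = 0.9903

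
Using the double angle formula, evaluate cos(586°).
cos(586°) = cos²293° - sin²293° = -0.6947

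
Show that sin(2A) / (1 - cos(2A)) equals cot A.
LHS = 2 sin A cos A / (2sin²A) = cos A/sin A = cot A = RHS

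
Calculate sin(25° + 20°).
sin(25° + 20°) = sin 25° cos 20° + cos 25° sin 20° = √2/2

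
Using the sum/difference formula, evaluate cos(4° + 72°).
cos(4° + 72°) = cos 4° cos 72° - sin 4° sin 72° = 0.2419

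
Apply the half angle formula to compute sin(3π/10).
sin(3π/10) = √((1 - cos 3π/5)/2) = 0.809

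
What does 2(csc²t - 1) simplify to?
2(csc²t - 1) = 2(cot²t) (using Pythagorean identity)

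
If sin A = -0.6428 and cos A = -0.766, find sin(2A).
sin(2A) = 2 sin A cos A = 0.9848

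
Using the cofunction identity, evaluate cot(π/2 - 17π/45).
cot(π/2 - 17π/45) = tan(17π/45) = 2.475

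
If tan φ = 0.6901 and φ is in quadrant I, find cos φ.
cos φ = 0.823 (using tan²φ + 1 = sec²φ)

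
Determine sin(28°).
sin(28°) = 0.4695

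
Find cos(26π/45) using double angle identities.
cos(26π/45) = 2cos²13π/45 - 1 = -0.2419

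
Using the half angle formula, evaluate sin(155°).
sin(155°) = √((1 - cos 310°)/2) = 0.4226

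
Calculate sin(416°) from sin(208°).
sin(416°) = 2 sin 208° cos 208° = 0.829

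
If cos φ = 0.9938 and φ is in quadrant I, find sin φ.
sin φ = 0.1112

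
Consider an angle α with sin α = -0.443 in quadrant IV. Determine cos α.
cos α = √(1 - sin²α) = 0.8965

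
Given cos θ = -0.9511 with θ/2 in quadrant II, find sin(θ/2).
sin(θ/2) = ±√((1 - cos θ)/2); positive since θ/2 ∈ QII, so sin(θ/2) = 0.9877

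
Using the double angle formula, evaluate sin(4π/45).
sin(4π/45) = 2 sin 2π/45 cos 2π/45 = 0.2756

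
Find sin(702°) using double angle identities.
sin(702°) = 2 sin 351° cos 351° = -0.309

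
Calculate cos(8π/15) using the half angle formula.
cos(8π/15) = -√((1 + cos 16π/15)/2) = -0.1045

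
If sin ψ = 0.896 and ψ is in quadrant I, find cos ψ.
cos ψ = 0.4441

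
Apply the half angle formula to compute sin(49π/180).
sin(49π/180) = √((1 - cos 49π/90)/2) = 0.7547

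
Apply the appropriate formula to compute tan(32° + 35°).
tan(32° + 35°) = (tan 32° + tan 35°)/(1 - tan 32° tan 35°) = 2.356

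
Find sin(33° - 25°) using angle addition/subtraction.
sin(33° - 25°) = sin 33° cos 25° - cos 33° sin 25° = 0.1392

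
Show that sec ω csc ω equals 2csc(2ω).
RHS = 2/sin(2ω) = 2/(2 sin ω cos ω) = 1/(sin ω cos ω) = (1/cos ω)(1/sin ω) = sec ω csc ω = LHS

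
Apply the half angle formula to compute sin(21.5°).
sin(21.5°) = √((1 - cos 43°)/2) = 0.3665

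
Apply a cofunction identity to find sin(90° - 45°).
sin(90° - 45°) = cos(45°) = √2/2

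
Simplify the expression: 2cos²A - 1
2cos²A - 1 = cos(2A) (using Double angle)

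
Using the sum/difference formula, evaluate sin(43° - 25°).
sin(43° - 25°) = sin 43° cos 25° - cos 43° sin 25° = 0.309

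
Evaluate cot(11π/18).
cot(11π/18) = -0.364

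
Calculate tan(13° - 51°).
tan(13° - 51°) = (tan 13° - tan 51°)/(1 + tan 13° tan 51°) = -0.7813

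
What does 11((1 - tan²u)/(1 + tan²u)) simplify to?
11((1 - tan²u)/(1 + tan²u)) = 11(cos(2u)) (using Double angle)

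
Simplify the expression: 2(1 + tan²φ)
2(1 + tan²φ) = 2(sec²φ) (using Pythagorean identity)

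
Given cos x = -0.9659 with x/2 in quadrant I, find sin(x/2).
sin(x/2) = ±√((1 - cos x)/2); positive since x/2 ∈ QI, so sin(x/2) = 0.9914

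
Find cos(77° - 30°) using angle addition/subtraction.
cos(77° - 30°) = cos 77° cos 30° + sin 77° sin 30° = 0.682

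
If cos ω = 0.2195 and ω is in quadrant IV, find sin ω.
sin ω = -0.9756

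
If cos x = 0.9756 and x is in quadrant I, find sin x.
sin x = 0.2196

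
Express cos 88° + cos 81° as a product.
cos 88° + cos 81° = 2 cos(84.5°) cos(3.5°)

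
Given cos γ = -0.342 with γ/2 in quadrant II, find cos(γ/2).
cos(γ/2) = ±√((1 + cos γ)/2); negative since γ/2 ∈ QII, so cos(γ/2) = -0.5736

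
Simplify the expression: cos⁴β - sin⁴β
cos⁴β - sin⁴β = cos(2β) (using Factoring + double angle)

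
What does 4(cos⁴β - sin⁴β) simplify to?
4(cos⁴β - sin⁴β) = 4(cos(2β)) (using Factoring + double angle)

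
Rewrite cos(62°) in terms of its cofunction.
cos(62°) = sin(90° - 62°) = sin(28°)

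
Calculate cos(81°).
cos(81°) = 0.1564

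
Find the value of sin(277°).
sin(277°) = -0.9925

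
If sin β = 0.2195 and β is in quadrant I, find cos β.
cos β = 0.9756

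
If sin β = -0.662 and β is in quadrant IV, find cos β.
cos β = 0.7495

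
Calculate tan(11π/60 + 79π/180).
tan(11π/60 + 79π/180) = (tan 11π/60 + tan 79π/180)/(1 - tan 11π/60 tan 79π/180) = -2.475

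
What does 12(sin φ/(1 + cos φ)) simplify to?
12(sin φ/(1 + cos φ)) = 12(tan(φ/2)) (using Half angle)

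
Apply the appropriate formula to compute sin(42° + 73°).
sin(42° + 73°) = sin 42° cos 73° + cos 42° sin 73° = 0.9063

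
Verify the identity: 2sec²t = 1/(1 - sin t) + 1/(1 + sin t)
RHS = [(1 + sin t) + (1 - sin t)] / [(1 - sin t)(1 + sin t)] = 2/(1 - sin²t) = 2/cos²t = 2sec²t = LHS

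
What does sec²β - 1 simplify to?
sec²β - 1 = tan²β (using Pythagorean identity)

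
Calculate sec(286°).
sec(286°) = 3.628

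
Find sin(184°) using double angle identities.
sin(184°) = 2 sin 92° cos 92° = -0.06976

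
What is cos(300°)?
cos(300°) = 1/2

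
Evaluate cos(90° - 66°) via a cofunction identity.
cos(90° - 66°) = sin(66°) = 0.9135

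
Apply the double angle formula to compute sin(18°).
sin(18°) = 2 sin 9° cos 9° = 0.309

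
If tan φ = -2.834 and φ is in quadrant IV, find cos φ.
cos φ = 0.3328 (using tan²φ + 1 = sec²φ)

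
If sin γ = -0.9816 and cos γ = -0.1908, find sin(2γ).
sin(2γ) = 2 sin γ cos γ = 0.3746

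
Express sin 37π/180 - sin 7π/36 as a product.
sin 37π/180 - sin 7π/36 = 2 cos(π/5) sin(π/180)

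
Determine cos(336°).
cos(336°) = 0.9135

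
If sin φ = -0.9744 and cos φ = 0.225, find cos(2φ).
cos(2φ) = cos²φ - sin²φ = -0.8988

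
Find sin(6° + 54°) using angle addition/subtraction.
sin(6° + 54°) = sin 6° cos 54° + cos 6° sin 54° = √3/2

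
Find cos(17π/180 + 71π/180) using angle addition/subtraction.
cos(17π/180 + 71π/180) = cos 17π/180 cos 71π/180 - sin 17π/180 sin 71π/180 = 0.0349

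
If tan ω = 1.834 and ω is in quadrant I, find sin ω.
sin ω = 0.878 (using tan²ω + 1 = sec²ω)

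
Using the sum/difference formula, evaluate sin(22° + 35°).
sin(22° + 35°) = sin 22° cos 35° + cos 22° sin 35° = 0.8387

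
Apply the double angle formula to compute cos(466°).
cos(466°) = cos²233° - sin²233° = -0.2756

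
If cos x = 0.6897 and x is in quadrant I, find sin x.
sin x = 0.7241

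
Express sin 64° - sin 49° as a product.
sin 64° - sin 49° = 2 cos(56.5°) sin(7.5°)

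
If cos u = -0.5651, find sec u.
sec u = 1/cos u = -1.77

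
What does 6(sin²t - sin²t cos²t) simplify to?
6(sin²t - sin²t cos²t) = 6(sin⁴t) (using Factoring)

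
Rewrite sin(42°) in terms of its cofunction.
sin(42°) = cos(90° - 42°) = cos(48°)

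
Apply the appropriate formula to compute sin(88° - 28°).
sin(88° - 28°) = sin 88° cos 28° - cos 88° sin 28° = √3/2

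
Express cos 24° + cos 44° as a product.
cos 24° + cos 44° = 2 cos(34°) cos(-10°)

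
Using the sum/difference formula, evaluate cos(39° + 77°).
cos(39° + 77°) = cos 39° cos 77° - sin 39° sin 77° = -0.4384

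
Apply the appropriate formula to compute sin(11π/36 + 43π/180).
sin(11π/36 + 43π/180) = sin 11π/36 cos 43π/180 + cos 11π/36 sin 43π/180 = 0.9903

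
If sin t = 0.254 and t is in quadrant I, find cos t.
cos t = 0.9672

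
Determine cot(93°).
cot(93°) = -0.05241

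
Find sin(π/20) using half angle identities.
sin(π/20) = √((1 - cos π/10)/2) = 0.1564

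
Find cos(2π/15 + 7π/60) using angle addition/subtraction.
cos(2π/15 + 7π/60) = cos 2π/15 cos 7π/60 - sin 2π/15 sin 7π/60 = √2/2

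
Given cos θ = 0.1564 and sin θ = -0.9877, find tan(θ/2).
tan(θ/2) = sin θ / (1 + cos θ) = -0.8541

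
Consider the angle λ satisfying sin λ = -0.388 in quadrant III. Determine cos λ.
cos λ = ±√(1 - sin²λ) = -0.9217 (negative in QIII)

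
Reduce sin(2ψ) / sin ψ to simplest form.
sin(2ψ) / sin ψ = 2 cos ψ (using Double angle)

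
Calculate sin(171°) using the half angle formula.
sin(171°) = √((1 - cos 342°)/2) = 0.1564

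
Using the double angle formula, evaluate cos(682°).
cos(682°) = cos²341° - sin²341° = 0.788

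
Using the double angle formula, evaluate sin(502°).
sin(502°) = 2 sin 251° cos 251° = 0.6157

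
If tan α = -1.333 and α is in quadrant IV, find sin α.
sin α = -0.7999 (using tan²α + 1 = sec²α)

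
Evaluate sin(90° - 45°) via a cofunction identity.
sin(90° - 45°) = cos(45°) = √2/2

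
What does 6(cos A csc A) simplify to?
6(cos A csc A) = 6(cot A) (using Reciprocal + quotient)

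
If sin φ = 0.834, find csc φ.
csc φ = 1/sin φ = 1.199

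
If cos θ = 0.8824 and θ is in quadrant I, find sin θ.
sin θ = 0.4705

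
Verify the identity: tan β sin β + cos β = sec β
LHS = sin²β/cos β + cos β = (sin²β + cos²β)/cos β = 1/cos β = sec β = RHS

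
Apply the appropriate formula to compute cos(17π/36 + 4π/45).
cos(17π/36 + 4π/45) = cos 17π/36 cos 4π/45 - sin 17π/36 sin 4π/45 = -0.1908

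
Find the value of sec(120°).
sec(120°) = -2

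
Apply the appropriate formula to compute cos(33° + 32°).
cos(33° + 32°) = cos 33° cos 32° - sin 33° sin 32° = 0.4226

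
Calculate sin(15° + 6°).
sin(15° + 6°) = sin 15° cos 6° + cos 15° sin 6° = 0.3584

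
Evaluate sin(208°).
sin(208°) = -0.4695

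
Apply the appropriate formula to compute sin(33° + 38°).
sin(33° + 38°) = sin 33° cos 38° + cos 33° sin 38° = 0.9455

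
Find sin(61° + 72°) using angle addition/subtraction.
sin(61° + 72°) = sin 61° cos 72° + cos 61° sin 72° = 0.7314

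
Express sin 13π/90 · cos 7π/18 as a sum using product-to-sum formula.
sin 13π/90 cos 7π/18 = (1/2)[sin(13π/90+7π/18) + sin(13π/90-7π/18)]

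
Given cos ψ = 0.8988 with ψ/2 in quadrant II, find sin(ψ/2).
sin(ψ/2) = ±√((1 - cos ψ)/2); positive since ψ/2 ∈ QII, so sin(ψ/2) = 0.2249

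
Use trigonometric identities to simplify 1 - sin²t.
1 - sin²t = cos²t (using Pythagorean identity)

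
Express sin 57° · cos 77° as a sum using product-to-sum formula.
sin 57° cos 77° = (1/2)[sin(57°+77°) + sin(57°-77°)]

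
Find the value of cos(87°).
cos(87°) = 0.05234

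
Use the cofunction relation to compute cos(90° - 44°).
cos(90° - 44°) = sin(44°) = 0.6947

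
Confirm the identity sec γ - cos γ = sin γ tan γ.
LHS = 1/cos γ - cos γ = (1 - cos²γ)/cos γ = sin²γ/cos γ = sin γ · (sin γ/cos γ) = sin γ tan γ = RHS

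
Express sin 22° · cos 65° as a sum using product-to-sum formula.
sin 22° cos 65° = (1/2)[sin(22°+65°) + sin(22°-65°)]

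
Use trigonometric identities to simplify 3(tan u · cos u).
3(tan u · cos u) = 3(sin u) (using Quotient identity)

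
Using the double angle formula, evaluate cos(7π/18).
cos(7π/18) = cos²7π/36 - sin²7π/36 = 0.342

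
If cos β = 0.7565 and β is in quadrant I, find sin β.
sin β = 0.654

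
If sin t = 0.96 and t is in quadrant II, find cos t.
cos t = -0.28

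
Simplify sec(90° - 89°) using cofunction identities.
sec(90° - 89°) = csc(89°)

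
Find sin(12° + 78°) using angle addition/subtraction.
sin(12° + 78°) = sin 12° cos 78° + cos 12° sin 78° = 1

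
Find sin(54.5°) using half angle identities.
sin(54.5°) = √((1 - cos 109°)/2) = 0.8141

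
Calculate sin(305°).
sin(305°) = -0.8192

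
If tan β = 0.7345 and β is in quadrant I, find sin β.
sin β = 0.592 (using tan²β + 1 = sec²β)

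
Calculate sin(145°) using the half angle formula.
sin(145°) = √((1 - cos 290°)/2) = 0.5736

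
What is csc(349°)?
csc(349°) = -5.241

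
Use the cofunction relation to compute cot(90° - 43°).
cot(90° - 43°) = tan(43°) = 0.9325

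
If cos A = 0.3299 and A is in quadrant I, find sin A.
sin A = 0.944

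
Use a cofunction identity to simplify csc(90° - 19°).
csc(90° - 19°) = sec(19°)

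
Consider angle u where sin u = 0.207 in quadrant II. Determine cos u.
cos u = ±√(1 - sin²u) = -0.9783 (negative in QII)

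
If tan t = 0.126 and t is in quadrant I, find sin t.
sin t = 0.125 (using tan²t + 1 = sec²t)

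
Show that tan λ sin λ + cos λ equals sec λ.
LHS = sin²λ/cos λ + cos λ = (sin²λ + cos²λ)/cos λ = 1/cos λ = sec λ = RHS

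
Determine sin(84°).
sin(84°) = 0.9945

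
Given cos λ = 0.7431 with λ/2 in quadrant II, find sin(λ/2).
sin(λ/2) = ±√((1 - cos λ)/2); positive since λ/2 ∈ QII, so sin(λ/2) = 0.3584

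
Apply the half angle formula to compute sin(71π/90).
sin(71π/90) = √((1 - cos 71π/45)/2) = 0.6157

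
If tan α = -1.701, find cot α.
cot α = 1/tan α = -0.5879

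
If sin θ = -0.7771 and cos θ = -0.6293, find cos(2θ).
cos(2θ) = cos²θ - sin²θ = -0.2079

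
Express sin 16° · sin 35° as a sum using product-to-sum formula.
sin 16° sin 35° = (1/2)[cos(16°-35°) - cos(16°+35°)]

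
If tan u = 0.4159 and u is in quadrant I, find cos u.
cos u = 0.9233 (using tan²u + 1 = sec²u)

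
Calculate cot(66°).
cot(66°) = 0.4452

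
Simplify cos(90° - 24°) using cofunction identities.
cos(90° - 24°) = sin(24°)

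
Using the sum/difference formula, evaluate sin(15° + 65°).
sin(15° + 65°) = sin 15° cos 65° + cos 15° sin 65° = 0.9848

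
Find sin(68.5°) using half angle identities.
sin(68.5°) = √((1 - cos 137°)/2) = 0.9304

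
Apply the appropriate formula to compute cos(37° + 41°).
cos(37° + 41°) = cos 37° cos 41° - sin 37° sin 41° = 0.2079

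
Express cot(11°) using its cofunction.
cot(11°) = tan(90° - 11°) = tan(79°)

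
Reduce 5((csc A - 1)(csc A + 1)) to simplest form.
5((csc A - 1)(csc A + 1)) = 5(cot²A) (using Diff. of squares)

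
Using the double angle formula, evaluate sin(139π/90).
sin(139π/90) = 2 sin 139π/180 cos 139π/180 = -0.9903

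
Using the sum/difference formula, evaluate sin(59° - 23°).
sin(59° - 23°) = sin 59° cos 23° - cos 59° sin 23° = 0.5878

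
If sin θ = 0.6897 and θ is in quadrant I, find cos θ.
cos θ = 0.7241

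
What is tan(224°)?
tan(224°) = 0.9657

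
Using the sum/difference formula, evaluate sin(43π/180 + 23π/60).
sin(43π/180 + 23π/60) = sin 43π/180 cos 23π/60 + cos 43π/180 sin 23π/60 = 0.9272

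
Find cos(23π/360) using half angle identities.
cos(23π/360) = √((1 + cos 23π/180)/2) = 0.9799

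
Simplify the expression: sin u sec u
sin u sec u = tan u (using Reciprocal + quotient)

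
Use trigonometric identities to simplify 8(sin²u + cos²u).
8(sin²u + cos²u) = 8 (using Pythagorean identity)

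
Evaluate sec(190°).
sec(190°) = -1.015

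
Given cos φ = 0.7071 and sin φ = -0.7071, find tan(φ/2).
tan(φ/2) = sin φ / (1 + cos φ) = -0.4142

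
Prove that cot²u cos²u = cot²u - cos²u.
RHS = cos²u/sin²u - cos²u = cos²u(1/sin²u - 1) = cos²u · (1 - sin²u)/sin²u = cos²u · cos²u/sin²u = cos²u · cot²u = LHS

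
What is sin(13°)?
sin(13°) = 0.225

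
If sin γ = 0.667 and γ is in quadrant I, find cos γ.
cos γ = 0.7451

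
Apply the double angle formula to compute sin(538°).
sin(538°) = 2 sin 269° cos 269° = 0.0349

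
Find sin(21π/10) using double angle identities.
sin(21π/10) = 2 sin 21π/20 cos 21π/20 = 0.309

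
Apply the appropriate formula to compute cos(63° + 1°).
cos(63° + 1°) = cos 63° cos 1° - sin 63° sin 1° = 0.4384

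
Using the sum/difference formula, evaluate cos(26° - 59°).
cos(26° - 59°) = cos 26° cos 59° + sin 26° sin 59° = 0.8387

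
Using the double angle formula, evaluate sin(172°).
sin(172°) = 2 sin 86° cos 86° = 0.1392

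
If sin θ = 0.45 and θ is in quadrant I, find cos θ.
cos θ = 0.893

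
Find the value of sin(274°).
sin(274°) = -0.9976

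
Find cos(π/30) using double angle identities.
cos(π/30) = 1 - 2sin²π/60 = 0.9945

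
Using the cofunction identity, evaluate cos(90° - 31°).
cos(90° - 31°) = sin(31°) = 0.515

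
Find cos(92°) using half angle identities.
cos(92°) = -√((1 + cos 184°)/2) = -0.0349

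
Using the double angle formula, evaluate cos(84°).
cos(84°) = cos²42° - sin²42° = 0.1045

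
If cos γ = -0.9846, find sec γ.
sec γ = 1/cos γ = -1.016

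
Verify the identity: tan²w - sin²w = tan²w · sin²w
LHS = sin²w/cos²w - sin²w = sin²w(1/cos²w - 1) = sin²w · (1 - cos²w)/cos²w = sin²w · sin²w/cos²w = sin²w · tan²w = RHS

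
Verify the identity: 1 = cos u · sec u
RHS = cos u · (1/cos u) = 1 = LHS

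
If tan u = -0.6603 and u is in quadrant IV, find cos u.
cos u = 0.8345 (using tan²u + 1 = sec²u)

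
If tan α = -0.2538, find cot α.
cot α = 1/tan α = -3.94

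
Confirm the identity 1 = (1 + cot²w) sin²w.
RHS = csc²w · sin²w = (1/sin²w) · sin²w = 1 = LHS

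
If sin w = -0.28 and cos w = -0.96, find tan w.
tan w = sin w / cos w = 0.2917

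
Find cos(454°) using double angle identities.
cos(454°) = cos²227° - sin²227° = -0.06976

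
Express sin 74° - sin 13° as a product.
sin 74° - sin 13° = 2 cos(43.5°) sin(30.5°)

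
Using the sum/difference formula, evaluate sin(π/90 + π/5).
sin(π/90 + π/5) = sin π/90 cos π/5 + cos π/90 sin π/5 = 0.6157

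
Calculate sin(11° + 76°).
sin(11° + 76°) = sin 11° cos 76° + cos 11° sin 76° = 0.9986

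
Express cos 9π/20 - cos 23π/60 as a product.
cos 9π/20 - cos 23π/60 = -2 sin(5π/12) sin(π/30)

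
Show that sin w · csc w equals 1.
LHS = sin w · (1/sin w) = 1 = RHS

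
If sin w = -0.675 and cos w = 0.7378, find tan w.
tan w = sin w / cos w = -0.9149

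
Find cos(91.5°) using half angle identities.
cos(91.5°) = -√((1 + cos 183°)/2) = -0.02618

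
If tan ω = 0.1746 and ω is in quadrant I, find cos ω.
cos ω = 0.9851 (using tan²ω + 1 = sec²ω)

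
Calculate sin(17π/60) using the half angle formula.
sin(17π/60) = √((1 - cos 17π/30)/2) = 0.7771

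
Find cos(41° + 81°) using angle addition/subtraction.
cos(41° + 81°) = cos 41° cos 81° - sin 41° sin 81° = -0.5299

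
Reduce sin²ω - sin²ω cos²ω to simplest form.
sin²ω - sin²ω cos²ω = sin⁴ω (using Factoring)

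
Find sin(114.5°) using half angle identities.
sin(114.5°) = √((1 - cos 229°)/2) = 0.91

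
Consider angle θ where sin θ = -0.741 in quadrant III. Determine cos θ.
cos θ = ±√(1 - sin²θ) = -0.6715 (negative in QIII)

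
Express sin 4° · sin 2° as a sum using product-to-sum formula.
sin 4° sin 2° = (1/2)[cos(4°-2°) - cos(4°+2°)]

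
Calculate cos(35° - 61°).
cos(35° - 61°) = cos 35° cos 61° + sin 35° sin 61° = 0.8988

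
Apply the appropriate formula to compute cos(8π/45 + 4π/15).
cos(8π/45 + 4π/15) = cos 8π/45 cos 4π/15 - sin 8π/45 sin 4π/15 = 0.1736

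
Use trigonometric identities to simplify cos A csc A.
cos A csc A = cot A (using Reciprocal + quotient)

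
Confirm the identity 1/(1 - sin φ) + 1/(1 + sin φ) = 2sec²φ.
LHS = [(1 + sin φ) + (1 - sin φ)] / [(1 - sin φ)(1 + sin φ)] = 2/(1 - sin²φ) = 2/cos²φ = 2sec²φ = RHS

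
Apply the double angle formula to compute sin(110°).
sin(110°) = 2 sin 55° cos 55° = 0.9397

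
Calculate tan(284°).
tan(284°) = -4.011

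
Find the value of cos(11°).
cos(11°) = 0.9816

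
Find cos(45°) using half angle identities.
cos(45°) = √((1 + cos 90°)/2) = √2/2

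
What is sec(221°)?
sec(221°) = -1.325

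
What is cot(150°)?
cot(150°) = -√3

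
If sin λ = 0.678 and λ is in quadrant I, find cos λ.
cos λ = 0.7351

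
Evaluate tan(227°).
tan(227°) = 1.072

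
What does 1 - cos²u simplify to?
1 - cos²u = sin²u (using Pythagorean identity)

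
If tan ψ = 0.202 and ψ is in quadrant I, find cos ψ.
cos ψ = 0.9802 (using tan²ψ + 1 = sec²ψ)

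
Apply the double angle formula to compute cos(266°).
cos(266°) = 2cos²133° - 1 = -0.06976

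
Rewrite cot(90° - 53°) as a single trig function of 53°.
cot(90° - 53°) = tan(53°)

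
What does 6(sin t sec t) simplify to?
6(sin t sec t) = 6(tan t) (using Reciprocal + quotient)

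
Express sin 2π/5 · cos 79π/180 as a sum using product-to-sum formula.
sin 2π/5 cos 79π/180 = (1/2)[sin(2π/5+79π/180) + sin(2π/5-79π/180)]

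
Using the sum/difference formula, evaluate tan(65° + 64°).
tan(65° + 64°) = (tan 65° + tan 64°)/(1 - tan 65° tan 64°) = -1.235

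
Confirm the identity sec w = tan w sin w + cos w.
RHS = sin²w/cos w + cos w = (sin²w + cos²w)/cos w = 1/cos w = sec w = LHS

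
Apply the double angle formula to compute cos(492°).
cos(492°) = cos²246° - sin²246° = -0.6691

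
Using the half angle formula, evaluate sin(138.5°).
sin(138.5°) = √((1 - cos 277°)/2) = 0.6626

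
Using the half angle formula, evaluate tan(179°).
tan(179°) = sin 358° / (1 + cos 358°) = -0.01746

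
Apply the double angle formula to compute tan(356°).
tan(356°) = 2 tan 178° / (1 - tan²178°) = -0.06993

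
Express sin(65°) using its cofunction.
sin(65°) = cos(90° - 65°) = cos(25°)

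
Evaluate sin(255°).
sin(255°) = -(√6+√2)/4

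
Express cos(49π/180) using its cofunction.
cos(49π/180) = sin(π/2 - 49π/180) = sin(41π/180)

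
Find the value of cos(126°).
cos(126°) = -0.5878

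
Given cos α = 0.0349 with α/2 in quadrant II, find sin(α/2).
sin(α/2) = ±√((1 - cos α)/2); positive since α/2 ∈ QII, so sin(α/2) = 0.6947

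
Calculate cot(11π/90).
cot(11π/90) = 2.475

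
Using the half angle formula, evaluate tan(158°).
tan(158°) = sin 316° / (1 + cos 316°) = -0.404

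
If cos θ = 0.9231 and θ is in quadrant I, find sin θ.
sin θ = 0.3846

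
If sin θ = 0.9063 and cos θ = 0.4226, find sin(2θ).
sin(2θ) = 2 sin θ cos θ = 0.766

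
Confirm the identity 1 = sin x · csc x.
RHS = sin x · (1/sin x) = 1 = LHS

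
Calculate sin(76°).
sin(76°) = 0.9703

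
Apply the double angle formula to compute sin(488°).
sin(488°) = 2 sin 244° cos 244° = 0.788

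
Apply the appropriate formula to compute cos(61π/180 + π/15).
cos(61π/180 + π/15) = cos 61π/180 cos π/15 - sin 61π/180 sin π/15 = 0.2924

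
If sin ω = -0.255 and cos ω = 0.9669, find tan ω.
tan ω = sin ω / cos ω = -0.2637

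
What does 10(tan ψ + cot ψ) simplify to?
10(tan ψ + cot ψ) = 10(sec ψ csc ψ) (using Quotient identities)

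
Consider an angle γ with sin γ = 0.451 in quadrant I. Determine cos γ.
cos γ = √(1 - sin²γ) = 0.8925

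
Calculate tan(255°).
tan(255°) = 2+√3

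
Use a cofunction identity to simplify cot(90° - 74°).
cot(90° - 74°) = tan(74°)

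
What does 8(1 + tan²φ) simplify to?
8(1 + tan²φ) = 8(sec²φ) (using Pythagorean identity)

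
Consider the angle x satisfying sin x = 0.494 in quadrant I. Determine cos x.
cos x = √(1 - sin²x) = 0.8695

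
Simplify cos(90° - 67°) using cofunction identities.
cos(90° - 67°) = sin(67°)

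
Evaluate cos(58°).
cos(58°) = 0.5299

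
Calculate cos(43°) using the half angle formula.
cos(43°) = √((1 + cos 86°)/2) = 0.7314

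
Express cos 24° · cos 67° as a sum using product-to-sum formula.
cos 24° cos 67° = (1/2)[cos(24°-67°) + cos(24°+67°)]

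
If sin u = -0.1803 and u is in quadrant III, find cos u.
cos u = -0.9836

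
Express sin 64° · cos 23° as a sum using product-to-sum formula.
sin 64° cos 23° = (1/2)[sin(64°+23°) + sin(64°-23°)]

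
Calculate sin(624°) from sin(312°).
sin(624°) = 2 sin 312° cos 312° = -0.9945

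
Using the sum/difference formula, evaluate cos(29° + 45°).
cos(29° + 45°) = cos 29° cos 45° - sin 29° sin 45° = 0.2756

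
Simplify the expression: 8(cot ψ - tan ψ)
8(cot ψ - tan ψ) = 8(2 cot(2ψ)) (using Double angle)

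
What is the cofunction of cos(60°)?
cos(60°) = sin(90° - 60°) = sin(30°)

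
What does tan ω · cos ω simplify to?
tan ω · cos ω = sin ω (using Quotient identity)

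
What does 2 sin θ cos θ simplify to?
2 sin θ cos θ = sin(2θ) (using Double angle)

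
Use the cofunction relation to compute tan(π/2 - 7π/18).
tan(π/2 - 7π/18) = cot(7π/18) = 0.364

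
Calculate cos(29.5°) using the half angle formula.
cos(29.5°) = √((1 + cos 59°)/2) = 0.8704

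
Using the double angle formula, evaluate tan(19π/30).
tan(19π/30) = 2 tan 19π/60 / (1 - tan²19π/60) = -2.246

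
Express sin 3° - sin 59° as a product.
sin 3° - sin 59° = 2 cos(31°) sin(-28°)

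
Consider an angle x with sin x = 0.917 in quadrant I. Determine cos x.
cos x = √(1 - sin²x) = 0.3989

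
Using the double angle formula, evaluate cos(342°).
cos(342°) = 1 - 2sin²171° = 0.9511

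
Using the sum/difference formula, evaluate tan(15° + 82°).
tan(15° + 82°) = (tan 15° + tan 82°)/(1 - tan 15° tan 82°) = -8.144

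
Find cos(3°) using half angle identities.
cos(3°) = √((1 + cos 6°)/2) = 0.9986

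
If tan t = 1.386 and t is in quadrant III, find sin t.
sin t = -0.811 (using tan²t + 1 = sec²t)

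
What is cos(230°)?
cos(230°) = -0.6428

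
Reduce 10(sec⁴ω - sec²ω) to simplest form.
10(sec⁴ω - sec²ω) = 10(tan⁴ω + tan²ω) (using Pythagorean)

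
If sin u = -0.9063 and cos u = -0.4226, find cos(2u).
cos(2u) = cos²u - sin²u = -0.6428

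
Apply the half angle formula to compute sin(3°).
sin(3°) = √((1 - cos 6°)/2) = 0.05234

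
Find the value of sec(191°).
sec(191°) = -1.019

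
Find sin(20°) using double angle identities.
sin(20°) = 2 sin 10° cos 10° = 0.342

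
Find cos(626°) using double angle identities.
cos(626°) = cos²313° - sin²313° = -0.06976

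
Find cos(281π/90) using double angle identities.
cos(281π/90) = cos²281π/180 - sin²281π/180 = -0.9272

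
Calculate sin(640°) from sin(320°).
sin(640°) = 2 sin 320° cos 320° = -0.9848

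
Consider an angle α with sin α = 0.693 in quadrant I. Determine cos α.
cos α = √(1 - sin²α) = 0.7209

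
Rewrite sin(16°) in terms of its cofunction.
sin(16°) = cos(90° - 16°) = cos(74°)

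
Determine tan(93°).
tan(93°) = -19.08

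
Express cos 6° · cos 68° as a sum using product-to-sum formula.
cos 6° cos 68° = (1/2)[cos(6°-68°) + cos(6°+68°)]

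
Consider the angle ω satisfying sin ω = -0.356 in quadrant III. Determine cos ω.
cos ω = ±√(1 - sin²ω) = -0.9345 (negative in QIII)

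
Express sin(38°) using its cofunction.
sin(38°) = cos(90° - 38°) = cos(52°)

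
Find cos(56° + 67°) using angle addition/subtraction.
cos(56° + 67°) = cos 56° cos 67° - sin 56° sin 67° = -0.5446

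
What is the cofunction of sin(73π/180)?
sin(73π/180) = cos(π/2 - 73π/180) = cos(17π/180)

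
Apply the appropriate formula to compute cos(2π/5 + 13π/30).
cos(2π/5 + 13π/30) = cos 2π/5 cos 13π/30 - sin 2π/5 sin 13π/30 = -√3/2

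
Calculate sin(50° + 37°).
sin(50° + 37°) = sin 50° cos 37° + cos 50° sin 37° = 0.9986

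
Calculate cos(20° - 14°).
cos(20° - 14°) = cos 20° cos 14° + sin 20° sin 14° = 0.9945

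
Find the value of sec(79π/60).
sec(79π/60) = -1.836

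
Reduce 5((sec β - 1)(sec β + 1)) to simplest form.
5((sec β - 1)(sec β + 1)) = 5(tan²β) (using Diff. of squares)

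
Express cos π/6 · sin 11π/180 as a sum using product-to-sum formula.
cos π/6 sin 11π/180 = (1/2)[sin(π/6+11π/180) - sin(π/6-11π/180)]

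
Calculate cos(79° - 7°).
cos(79° - 7°) = cos 79° cos 7° + sin 79° sin 7° = 0.309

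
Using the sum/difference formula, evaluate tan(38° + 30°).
tan(38° + 30°) = (tan 38° + tan 30°)/(1 - tan 38° tan 30°) = 2.475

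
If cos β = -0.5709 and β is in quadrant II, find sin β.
sin β = 0.821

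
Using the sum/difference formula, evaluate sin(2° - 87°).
sin(2° - 87°) = sin 2° cos 87° - cos 2° sin 87° = -0.9962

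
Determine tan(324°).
tan(324°) = -0.7265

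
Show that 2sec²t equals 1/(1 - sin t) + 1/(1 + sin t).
RHS = [(1 + sin t) + (1 - sin t)] / [(1 - sin t)(1 + sin t)] = 2/(1 - sin²t) = 2/cos²t = 2sec²t = LHS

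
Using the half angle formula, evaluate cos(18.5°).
cos(18.5°) = √((1 + cos 37°)/2) = 0.9483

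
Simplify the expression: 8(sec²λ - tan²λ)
8(sec²λ - tan²λ) = 8 (using Pythagorean identity)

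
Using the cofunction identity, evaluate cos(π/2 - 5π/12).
cos(π/2 - 5π/12) = sin(5π/12) = (√6+√2)/4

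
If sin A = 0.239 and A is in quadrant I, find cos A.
cos A = 0.971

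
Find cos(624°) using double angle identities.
cos(624°) = cos²312° - sin²312° = -0.1045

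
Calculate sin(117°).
sin(117°) = 0.891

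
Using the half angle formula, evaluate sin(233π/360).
sin(233π/360) = √((1 - cos 233π/180)/2) = 0.8949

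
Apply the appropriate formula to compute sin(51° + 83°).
sin(51° + 83°) = sin 51° cos 83° + cos 51° sin 83° = 0.7193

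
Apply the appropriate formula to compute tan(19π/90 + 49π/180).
tan(19π/90 + 49π/180) = (tan 19π/90 + tan 49π/180)/(1 - tan 19π/90 tan 49π/180) = 19.08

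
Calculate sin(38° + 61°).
sin(38° + 61°) = sin 38° cos 61° + cos 38° sin 61° = 0.9877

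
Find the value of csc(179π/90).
csc(179π/90) = -28.65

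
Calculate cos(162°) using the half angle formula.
cos(162°) = -√((1 + cos 324°)/2) = -0.9511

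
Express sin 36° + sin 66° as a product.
sin 36° + sin 66° = 2 sin(51°) cos(-15°)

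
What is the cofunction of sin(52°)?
sin(52°) = cos(90° - 52°) = cos(38°)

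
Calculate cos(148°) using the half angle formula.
cos(148°) = -√((1 + cos 296°)/2) = -0.848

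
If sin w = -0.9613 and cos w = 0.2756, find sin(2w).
sin(2w) = 2 sin w cos w = -0.5299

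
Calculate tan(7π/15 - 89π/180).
tan(7π/15 - 89π/180) = (tan 7π/15 - tan 89π/180)/(1 + tan 7π/15 tan 89π/180) = -0.08749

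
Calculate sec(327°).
sec(327°) = 1.192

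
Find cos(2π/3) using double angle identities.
cos(2π/3) = cos²π/3 - sin²π/3 = -1/2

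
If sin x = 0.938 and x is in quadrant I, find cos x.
cos x = 0.3466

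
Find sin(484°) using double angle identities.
sin(484°) = 2 sin 242° cos 242° = 0.829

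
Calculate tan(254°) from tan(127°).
tan(254°) = 2 tan 127° / (1 - tan²127°) = 3.487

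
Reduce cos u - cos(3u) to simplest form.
cos u - cos(3u) = 2 sin(2u) sin u (using Sum-to-product)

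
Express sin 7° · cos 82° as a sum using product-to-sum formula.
sin 7° cos 82° = (1/2)[sin(7°+82°) + sin(7°-82°)]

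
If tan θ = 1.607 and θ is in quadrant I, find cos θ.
cos θ = 0.5283 (using tan²θ + 1 = sec²θ)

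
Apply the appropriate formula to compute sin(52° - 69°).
sin(52° - 69°) = sin 52° cos 69° - cos 52° sin 69° = -0.2924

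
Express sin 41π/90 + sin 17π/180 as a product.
sin 41π/90 + sin 17π/180 = 2 sin(11π/40) cos(13π/72)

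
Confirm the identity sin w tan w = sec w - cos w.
RHS = 1/cos w - cos w = (1 - cos²w)/cos w = sin²w/cos w = sin w · (sin w/cos w) = sin w tan w = LHS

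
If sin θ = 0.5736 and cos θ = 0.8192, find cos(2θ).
cos(2θ) = cos²θ - sin²θ = 0.3421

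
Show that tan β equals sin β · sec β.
RHS = sin β · (1/cos β) = sin β/cos β = tan β = LHS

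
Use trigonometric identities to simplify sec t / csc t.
sec t / csc t = tan t (using Reciprocal identities)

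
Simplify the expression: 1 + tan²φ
1 + tan²φ = sec²φ (using Pythagorean identity)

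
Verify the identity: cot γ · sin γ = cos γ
LHS = (cos γ/sin γ) · sin γ = cos γ = RHS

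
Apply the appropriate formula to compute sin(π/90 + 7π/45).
sin(π/90 + 7π/45) = sin π/90 cos 7π/45 + cos π/90 sin 7π/45 = 1/2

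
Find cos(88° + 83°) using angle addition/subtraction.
cos(88° + 83°) = cos 88° cos 83° - sin 88° sin 83° = -0.9877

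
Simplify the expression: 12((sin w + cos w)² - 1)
12((sin w + cos w)² - 1) = 12(sin(2w)) (using Pythagorean + double angle)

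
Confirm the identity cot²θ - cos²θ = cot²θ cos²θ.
LHS = cos²θ/sin²θ - cos²θ = cos²θ(1/sin²θ - 1) = cos²θ · (1 - sin²θ)/sin²θ = cos²θ · cos²θ/sin²θ = cos²θ · cot²θ = RHS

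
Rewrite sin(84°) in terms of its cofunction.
sin(84°) = cos(90° - 84°) = cos(6°)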